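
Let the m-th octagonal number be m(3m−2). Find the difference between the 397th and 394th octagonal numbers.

397·(3·397 − 2) = 472033 and 394·(3·394 − 2) = 464920.
Difference: 472033 − 464920 = 7113.

7113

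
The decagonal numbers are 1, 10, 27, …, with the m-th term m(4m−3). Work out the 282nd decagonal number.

317250

The 282nd decagonal number is n(4n−3) with n = 282.
282·(4·282 − 3) = 282·1125 = 317250.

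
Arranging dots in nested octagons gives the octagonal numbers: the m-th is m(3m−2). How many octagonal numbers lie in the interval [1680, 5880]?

21

The n-th octagonal number is n(3n−2).
Smallest index with value ≥ 1680: n = 24 (giving 1680).
Largest index with value ≤ 5880: n = 44 (giving 5720).
Indices 24 through 44: 21 terms.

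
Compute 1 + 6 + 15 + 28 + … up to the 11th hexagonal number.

Σ i(2i−1) = 2Σi² − Σi over i = 1..11.
Σi = 66 and Σi² = 506.
2·506 − 1·66 = 946.

946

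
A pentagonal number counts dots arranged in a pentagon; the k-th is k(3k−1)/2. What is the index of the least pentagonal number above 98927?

Solve n(3n−1)/2 > 98927 for integer n.
The largest n with value ≤ 98927 is 256 (since 98176 ≤ 98927 < 98945), so the first above is n = 257, value 98945.

257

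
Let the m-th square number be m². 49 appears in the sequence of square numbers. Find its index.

We need n² = 49, so n = √49 = 7.
Check: 7² = 49. ✓

7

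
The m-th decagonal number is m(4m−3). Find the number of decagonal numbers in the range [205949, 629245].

The n-th decagonal number is n(4n−3).
Smallest index with value ≥ 205949: n = 228 (giving 207252).
Largest index with value ≤ 629245: n = 397 (giving 629245).
Indices 228 through 397: 170 terms.

170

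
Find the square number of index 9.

9² = 81.

81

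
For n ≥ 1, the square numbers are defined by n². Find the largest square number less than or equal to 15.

9

Solve n² ≤ 15 for integer n.
n = 3 gives 9 ≤ 15, while n = 4 gives 16 > 15; so the answer is 9.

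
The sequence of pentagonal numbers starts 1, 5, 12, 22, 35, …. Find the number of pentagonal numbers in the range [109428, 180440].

77

The n-th pentagonal number is n(3n−1)/2.
Smallest index with value ≥ 109428: n = 271 (giving 110026).
Largest index with value ≤ 180440: n = 347 (giving 180440).
Indices 271 through 347: 77 terms.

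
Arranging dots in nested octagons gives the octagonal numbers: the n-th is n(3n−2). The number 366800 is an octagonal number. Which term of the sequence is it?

Set n(3n−2) = 366800, giving 3n² − 2n − 366800 = 0.
The discriminant is 4 + 12·366800 = 4401604, and √4401604 = 2098.
So n = (2 + 2098) / 6 = 2100/6 = 350.
Check: 350·(3·350 − 2) = 366800. ✓

350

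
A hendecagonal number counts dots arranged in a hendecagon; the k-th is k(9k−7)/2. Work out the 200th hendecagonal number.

179300

200·(9·200 − 7)/2 = 200·1793/2 = 179300.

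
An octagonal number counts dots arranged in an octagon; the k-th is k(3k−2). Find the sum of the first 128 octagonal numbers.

2105280

Σ i(3i−2) = 3Σi² − 2Σi over i = 1..128.
Σi = 8256 and Σi² = 707264.
3·707264 − 2·8256 = 2105280.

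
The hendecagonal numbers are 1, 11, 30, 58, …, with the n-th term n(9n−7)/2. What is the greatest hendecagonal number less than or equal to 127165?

126420

Solve n(9n−7)/2 ≤ 127165 for integer n.
n = 168 gives 126420 ≤ 127165, while n = 169 gives 127933 > 127165; so the answer is 126420.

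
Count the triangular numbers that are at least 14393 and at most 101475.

281

The n-th triangular number is n(n+1)/2.
Smallest index with value ≥ 14393: n = 170 (giving 14535).
Largest index with value ≤ 101475: n = 450 (giving 101475).
Indices 170 through 450: 281 terms.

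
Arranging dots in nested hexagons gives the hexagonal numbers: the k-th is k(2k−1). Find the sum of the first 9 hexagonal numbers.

525

Σ i(2i−1) = 2Σi² − Σi over i = 1..9.
Σi = 45 and Σi² = 285.
2·285 − 1·45 = 525.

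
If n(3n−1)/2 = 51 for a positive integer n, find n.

Set n(3n−1)/2 = 51, giving 3n² − n − 102 = 0.
The discriminant is 1 + 24·51 = 1225, and √1225 = 35.
So n = (1 + 35) / 6 = 36/6 = 6.

6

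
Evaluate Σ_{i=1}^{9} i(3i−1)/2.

405

Σ i(3i−1)/2 = (3Σi² − Σi) / 2 over i = 1..9.
Σi = 45 and Σi² = 285.
(3·285 − 1·45) / 2 = 810/2 = 405.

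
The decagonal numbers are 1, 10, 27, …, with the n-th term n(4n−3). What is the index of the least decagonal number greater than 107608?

Solve n(4n−3) > 107608 for integer n.
The largest n with value ≤ 107608 is 164 (since 107092 ≤ 107608 < 108405), so the first above is n = 165, value 108405.

165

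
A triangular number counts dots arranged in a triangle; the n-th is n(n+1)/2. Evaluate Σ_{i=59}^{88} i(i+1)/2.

83260

Σ i(i+1)/2 = (Σi² + Σi) / 2 over i = 59..88.
Σi = 3916 − 1711 = 2205 and Σi² = 231044 − 66729 = 164315.
(1·164315 + 1·2205) / 2 = 166520/2 = 83260.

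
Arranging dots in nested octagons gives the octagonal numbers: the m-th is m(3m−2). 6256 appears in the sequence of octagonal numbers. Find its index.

Set n(3n−2) = 6256, giving 3n² − 2n − 6256 = 0.
The discriminant is 4 + 12·6256 = 75076, and √75076 = 274.
So n = (2 + 274) / 6 = 276/6 = 46.

46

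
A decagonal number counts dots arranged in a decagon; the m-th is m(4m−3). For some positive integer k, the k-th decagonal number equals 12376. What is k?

56

Set n(4n−3) = 12376, giving 4n² − 3n − 12376 = 0.
So n = (3 + 445) / 8 = 448/8 = 56.
Check: 56·(4·56 − 3) = 12376. ✓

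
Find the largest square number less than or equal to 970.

961

Solve n² ≤ 970 for integer n.
n = 31 gives 961 ≤ 970, while n = 32 gives 1024 > 970; so the answer is 961.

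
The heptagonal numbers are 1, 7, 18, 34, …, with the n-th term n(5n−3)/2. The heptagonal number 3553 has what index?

Set n(5n−3)/2 = 3553, giving 5n² − 3n − 7106 = 0.
The discriminant is 9 + 40·3553 = 142129, and √142129 = 377.
So n = (3 + 377) / 10 = 380/10 = 38.
Check: 38·(5·38 − 3)/2 = 3553. ✓

38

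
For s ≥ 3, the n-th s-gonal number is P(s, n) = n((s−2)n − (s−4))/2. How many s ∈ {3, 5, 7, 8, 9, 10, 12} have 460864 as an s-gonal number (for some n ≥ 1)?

s = 3: P(3, 959) = 460320 and P(3, 960) = 461280; 460864 is not s-gonal.
s = 5: P(5, 554) = 460097 and P(5, 555) = 461760; 460864 is not s-gonal.
s = 7: P(7, 429) = 459459 and P(7, 430) = 461605; 460864 is not s-gonal.
s = 8: P(8, 392) = 460208 and P(8, 393) = 462561; 460864 is not s-gonal.
s = 9: P(9, 363) = 460284 and P(9, 364) = 462826; 460864 is not s-gonal.
s = 10: P(10, 339) = 458667 and P(10, 340) = 461380; 460864 is not s-gonal.
s = 12: P(12, 304) = 460864. ✓
Hits: s ∈ {12} → 1.

1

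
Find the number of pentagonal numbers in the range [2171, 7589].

The n-th pentagonal number is n(3n−1)/2.
Smallest index with value ≥ 2171: n = 39 (giving 2262).
Largest index with value ≤ 7589: n = 71 (giving 7526).
Indices 39 through 71: 33 terms.

33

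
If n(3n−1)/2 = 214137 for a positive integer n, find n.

378

Set n(3n−1)/2 = 214137, giving 3n² − n − 428274 = 0.
The discriminant is 1 + 24·214137 = 5139289, and √5139289 = 2267.
So n = (1 + 2267) / 6 = 2268/6 = 378.
Check: 378·(3·378 − 1)/2 = 214137. ✓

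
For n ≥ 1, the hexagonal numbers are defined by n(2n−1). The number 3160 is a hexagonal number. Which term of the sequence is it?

40

Set n(2n−1) = 3160, giving 2n² − n − 3160 = 0.
The discriminant is 1 + 8·3160 = 25281, and √25281 = 159.
So n = (1 + 159) / 4 = 160/4 = 40.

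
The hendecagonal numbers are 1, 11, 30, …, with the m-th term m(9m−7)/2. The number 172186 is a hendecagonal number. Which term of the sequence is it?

196

Set n(9n−7)/2 = 172186, giving 9n² − 7n − 344372 = 0.
The discriminant is 49 + 72·172186 = 12397441, and √12397441 = 3521.
So n = (7 + 3521) / 18 = 3528/18 = 196.
Check: 196·(9·196 − 7)/2 = 172186. ✓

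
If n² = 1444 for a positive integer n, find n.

We need n² = 1444, so n = √1444 = 38.
Check: 38² = 1444. ✓

38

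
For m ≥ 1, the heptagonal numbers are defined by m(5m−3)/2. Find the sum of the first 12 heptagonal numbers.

Σ i(5i−3)/2 = (5Σi² − 3Σi) / 2 over i = 1..12.
Σi = 78 and Σi² = 650.
(5·650 − 3·78) / 2 = 3016/2 = 1508.

1508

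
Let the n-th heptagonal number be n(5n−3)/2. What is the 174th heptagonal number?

75429

The 174th heptagonal number is n(5n−3)/2 with n = 174.
174·(5·174 − 3)/2 = 174·867/2 = 75429.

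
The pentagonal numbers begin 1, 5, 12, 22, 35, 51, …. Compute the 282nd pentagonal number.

119145

The 282nd pentagonal number is n(3n−1)/2 with n = 282.
282·(3·282 − 1)/2 = 282·845/2 = 119145.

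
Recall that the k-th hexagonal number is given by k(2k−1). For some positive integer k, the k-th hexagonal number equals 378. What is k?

Set n(2n−1) = 378, giving 2n² − n − 378 = 0.
The discriminant is 1 + 8·378 = 3025, and √3025 = 55.
So n = (1 + 55) / 4 = 56/4 = 14.
Check: 14·(2·14 − 1) = 378. ✓

14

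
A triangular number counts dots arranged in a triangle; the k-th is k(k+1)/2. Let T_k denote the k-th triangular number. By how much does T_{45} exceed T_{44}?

45

Consecutive triangular numbers differ by n: T_{45} − T_{44} = 45.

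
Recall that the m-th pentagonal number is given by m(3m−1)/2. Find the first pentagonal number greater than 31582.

31901

Solve n(3n−1)/2 > 31582 for integer n.
The largest n with value ≤ 31582 is 145 (since 31465 ≤ 31582 < 31901), so the first above is n = 146, value 31901.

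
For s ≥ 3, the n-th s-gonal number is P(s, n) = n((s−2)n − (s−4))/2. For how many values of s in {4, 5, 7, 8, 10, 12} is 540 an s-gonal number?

s = 4: P(4, 23) = 529 and P(4, 24) = 576; 540 is not s-gonal.
s = 5: P(5, 19) = 532 and P(5, 20) = 590; 540 is not s-gonal.
s = 7: P(7, 15) = 540. ✓
s = 8: P(8, 13) = 481 and P(8, 14) = 560; 540 is not s-gonal.
s = 10: P(10, 12) = 540. ✓
s = 12: P(12, 10) = 460 and P(12, 11) = 561; 540 is not s-gonal.
Hits: s ∈ {7, 10} → 2.

2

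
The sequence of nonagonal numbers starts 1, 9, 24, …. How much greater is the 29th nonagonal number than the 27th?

29·(7·29 − 5)/2 = 2871 and 27·(7·27 − 5)/2 = 2484.
Difference: 2871 − 2484 = 387.

387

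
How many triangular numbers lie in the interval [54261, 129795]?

The n-th triangular number is n(n+1)/2.
Smallest index with value ≥ 54261: n = 329 (giving 54285).
Largest index with value ≤ 129795: n = 509 (giving 129795).
Indices 329 through 509: 181 terms.

181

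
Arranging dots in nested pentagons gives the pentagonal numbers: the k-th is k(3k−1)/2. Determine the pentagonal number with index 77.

8855

77·(3·77 − 1)/2 = 77·230/2 = 77·115 = 8855.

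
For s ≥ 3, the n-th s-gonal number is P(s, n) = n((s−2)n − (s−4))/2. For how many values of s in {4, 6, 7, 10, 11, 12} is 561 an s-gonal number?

2

s = 4: P(4, 23) = 529 and P(4, 24) = 576; 561 is not s-gonal.
s = 6: P(6, 17) = 561. ✓
s = 7: P(7, 15) = 540 and P(7, 16) = 616; 561 is not s-gonal.
s = 10: P(10, 12) = 540 and P(10, 13) = 637; 561 is not s-gonal.
s = 11: P(11, 11) = 506 and P(11, 12) = 606; 561 is not s-gonal.
s = 12: P(12, 11) = 561. ✓
Hits: s ∈ {6, 12} → 2.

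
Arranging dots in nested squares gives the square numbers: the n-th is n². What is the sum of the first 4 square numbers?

Σ_{i=1}^{4} i² = 4·5·9/6 = 30.

30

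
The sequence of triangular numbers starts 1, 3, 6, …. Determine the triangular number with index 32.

528

32·33/2 = 1056/2 = 528.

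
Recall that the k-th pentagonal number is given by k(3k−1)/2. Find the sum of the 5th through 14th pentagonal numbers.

Σ i(3i−1)/2 = (3Σi² − Σi) / 2 over i = 5..14.
Σi = 105 − 10 = 95 and Σi² = 1015 − 30 = 985.
(3·985 − 1·95) / 2 = 2860/2 = 1430.

1430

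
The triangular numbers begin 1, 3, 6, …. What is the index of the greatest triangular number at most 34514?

262

Solve n(n+1)/2 ≤ 34514 for integer n.
n = 262 gives 34453 ≤ 34514, while n = 263 gives 34716 > 34514; so the answer is index 262.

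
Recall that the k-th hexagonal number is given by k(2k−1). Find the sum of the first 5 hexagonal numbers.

Σ i(2i−1) = 2Σi² − Σi over i = 1..5.
Σi = 15 and Σi² = 55.
2·55 − 1·15 = 95.

95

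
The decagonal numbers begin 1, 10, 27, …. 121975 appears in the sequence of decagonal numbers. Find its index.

Set n(4n−3) = 121975, giving 4n² − 3n − 121975 = 0.
So n = (3 + 1397) / 8 = 1400/8 = 175.

175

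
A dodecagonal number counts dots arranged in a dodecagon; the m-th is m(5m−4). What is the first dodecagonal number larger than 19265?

Solve n(5n−4) > 19265 for integer n.
The largest n with value ≤ 19265 is 62 (since 18972 ≤ 19265 < 19593), so the first above is n = 63, value 19593.

19593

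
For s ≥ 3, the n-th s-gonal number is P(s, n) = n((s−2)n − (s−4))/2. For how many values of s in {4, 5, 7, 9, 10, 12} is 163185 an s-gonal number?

1

s = 4: P(4, 403) = 162409 and P(4, 404) = 163216; 163185 is not s-gonal.
s = 5: P(5, 330) = 163185. ✓
s = 7: P(7, 255) = 162180 and P(7, 256) = 163456; 163185 is not s-gonal.
s = 9: P(9, 216) = 162756 and P(9, 217) = 164269; 163185 is not s-gonal.
s = 10: P(10, 202) = 162610 and P(10, 203) = 164227; 163185 is not s-gonal.
s = 12: P(12, 181) = 163081 and P(12, 182) = 164892; 163185 is not s-gonal.
Hits: s ∈ {5} → 1.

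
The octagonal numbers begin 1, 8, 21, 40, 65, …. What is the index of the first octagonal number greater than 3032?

Solve n(3n−2) > 3032 for integer n.
The largest n with value ≤ 3032 is 32 (since 3008 ≤ 3032 < 3201), so the first above is n = 33, value 3201.

33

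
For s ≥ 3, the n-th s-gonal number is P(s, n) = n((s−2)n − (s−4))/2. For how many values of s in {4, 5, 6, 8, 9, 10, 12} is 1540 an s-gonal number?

s = 4: P(4, 39) = 1521 and P(4, 40) = 1600; 1540 is not s-gonal.
s = 5: P(5, 32) = 1520 and P(5, 33) = 1617; 1540 is not s-gonal.
s = 6: P(6, 28) = 1540. ✓
s = 8: P(8, 22) = 1408 and P(8, 23) = 1541; 1540 is not s-gonal.
s = 9: P(9, 21) = 1491 and P(9, 22) = 1639; 1540 is not s-gonal.
s = 10: P(10, 20) = 1540. ✓
s = 12: P(12, 17) = 1377 and P(12, 18) = 1548; 1540 is not s-gonal.
Hits: s ∈ {6, 10} → 2.

2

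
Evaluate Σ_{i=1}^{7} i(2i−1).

Σ i(2i−1) = 2Σi² − Σi over i = 1..7.
Σi = 28 and Σi² = 140.
2·140 − 1·28 = 252.

252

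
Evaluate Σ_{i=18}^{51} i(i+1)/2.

Σ i(i+1)/2 = (Σi² + Σi) / 2 over i = 18..51.
Σi = 1326 − 153 = 1173 and Σi² = 45526 − 1785 = 43741.
(1·43741 + 1·1173) / 2 = 44914/2 = 22457.

22457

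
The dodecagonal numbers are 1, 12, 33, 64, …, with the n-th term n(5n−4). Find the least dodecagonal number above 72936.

73932

Solve n(5n−4) > 72936 for integer n.
The largest n with value ≤ 72936 is 121 (since 72721 ≤ 72936 < 73932), so the first above is n = 122, value 73932.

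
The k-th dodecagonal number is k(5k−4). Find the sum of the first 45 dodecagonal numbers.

152835

Σ i(5i−4) = 5Σi² − 4Σi over i = 1..45.
Σi = 1035 and Σi² = 31395.
5·31395 − 4·1035 = 152835.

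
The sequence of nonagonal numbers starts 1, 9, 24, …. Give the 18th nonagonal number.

1089

The 18th nonagonal number is n(7n−5)/2 with n = 18.
18·(7·18 − 5)/2 = 18·121/2 = 1089.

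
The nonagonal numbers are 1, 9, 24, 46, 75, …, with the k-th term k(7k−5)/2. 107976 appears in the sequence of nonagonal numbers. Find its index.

Set n(7n−5)/2 = 107976, giving 7n² − 5n − 215952 = 0.
The discriminant is 25 + 56·107976 = 6046681, and √6046681 = 2459.
So n = (5 + 2459) / 14 = 2464/14 = 176.
Check: 176·(7·176 − 5)/2 = 107976. ✓

176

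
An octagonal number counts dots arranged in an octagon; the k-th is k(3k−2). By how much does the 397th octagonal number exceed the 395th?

4748

397·(3·397 − 2) = 472033 and 395·(3·395 − 2) = 467285.
Difference: 472033 − 467285 = 4748.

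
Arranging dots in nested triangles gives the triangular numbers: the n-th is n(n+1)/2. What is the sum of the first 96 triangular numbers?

Σ i(i+1)/2 = (Σi² + Σi) / 2 over i = 1..96.
Σi = 4656 and Σi² = 299536.
(1·299536 + 1·4656) / 2 = 304192/2 = 152096.

152096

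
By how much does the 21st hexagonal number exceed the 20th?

Consecutive hexagonal numbers differ by 4n − 3: here 4·21 − 3 = 81.

81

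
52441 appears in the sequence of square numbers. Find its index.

We need n² = 52441, so n = √52441 = 229.

229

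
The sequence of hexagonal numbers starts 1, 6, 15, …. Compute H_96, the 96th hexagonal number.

18336

96·(2·96 − 1) = 96·191 = 18336.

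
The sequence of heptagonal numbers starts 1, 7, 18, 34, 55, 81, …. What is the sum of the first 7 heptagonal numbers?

308

Σ i(5i−3)/2 = (5Σi² − 3Σi) / 2 over i = 1..7.
Σi = 28 and Σi² = 140.
(5·140 − 3·28) / 2 = 616/2 = 308.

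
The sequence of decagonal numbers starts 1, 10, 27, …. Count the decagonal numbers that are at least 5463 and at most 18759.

31

The n-th decagonal number is n(4n−3).
Smallest index with value ≥ 5463: n = 38 (giving 5662).
Largest index with value ≤ 18759: n = 68 (giving 18292).
Indices 38 through 68: 31 terms.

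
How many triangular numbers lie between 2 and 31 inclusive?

The n-th triangular number is n(n+1)/2.
Smallest index with value ≥ 2: n = 2 (giving 3).
Largest index with value ≤ 31: n = 7 (giving 28).
Indices 2 through 7: 6 terms.

6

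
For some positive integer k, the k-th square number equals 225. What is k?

15

We need n² = 225, so n = √225 = 15.
Check: 15² = 225. ✓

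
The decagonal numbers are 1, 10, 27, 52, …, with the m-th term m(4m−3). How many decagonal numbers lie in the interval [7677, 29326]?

42

The n-th decagonal number is n(4n−3).
Smallest index with value ≥ 7677: n = 45 (giving 7965).
Largest index with value ≤ 29326: n = 86 (giving 29326).
Indices 45 through 86: 42 terms.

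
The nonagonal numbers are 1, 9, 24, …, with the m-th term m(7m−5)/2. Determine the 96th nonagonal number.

The 96th nonagonal number is n(7n−5)/2 with n = 96.
96·(7·96 − 5)/2 = 96·667/2 = 32016.

32016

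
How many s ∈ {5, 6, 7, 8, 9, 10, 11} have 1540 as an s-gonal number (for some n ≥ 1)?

2

s = 5: P(5, 32) = 1520 and P(5, 33) = 1617; 1540 is not s-gonal.
s = 6: P(6, 28) = 1540. ✓
s = 7: P(7, 25) = 1525 and P(7, 26) = 1651; 1540 is not s-gonal.
s = 8: P(8, 22) = 1408 and P(8, 23) = 1541; 1540 is not s-gonal.
s = 9: P(9, 21) = 1491 and P(9, 22) = 1639; 1540 is not s-gonal.
s = 10: P(10, 20) = 1540. ✓
s = 11: P(11, 18) = 1395 and P(11, 19) = 1558; 1540 is not s-gonal.
Hits: s ∈ {6, 10} → 2.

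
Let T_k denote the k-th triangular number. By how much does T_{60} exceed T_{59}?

Consecutive triangular numbers differ by n: T_{60} − T_{59} = 60.

60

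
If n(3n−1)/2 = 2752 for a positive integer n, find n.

43

Set n(3n−1)/2 = 2752, giving 3n² − n − 5504 = 0.
The discriminant is 1 + 24·2752 = 66049, and √66049 = 257.
So n = (1 + 257) / 6 = 258/6 = 43.
Check: 43·(3·43 − 1)/2 = 2752. ✓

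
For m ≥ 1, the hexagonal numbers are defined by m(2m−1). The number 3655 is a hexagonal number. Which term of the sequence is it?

43

Set n(2n−1) = 3655, giving 2n² − n − 3655 = 0.
The discriminant is 1 + 8·3655 = 29241, and √29241 = 171.
So n = (1 + 171) / 4 = 172/4 = 43.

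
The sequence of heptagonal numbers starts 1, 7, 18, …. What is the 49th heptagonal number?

The 49th heptagonal number is n(5n−3)/2 with n = 49.
49·(5·49 − 3)/2 = 49·242/2 = 49·121 = 5929.

5929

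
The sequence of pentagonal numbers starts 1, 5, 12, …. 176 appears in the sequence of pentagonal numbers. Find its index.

11

Set n(3n−1)/2 = 176, giving 3n² − n − 352 = 0.
The discriminant is 1 + 24·176 = 4225, and √4225 = 65.
So n = (1 + 65) / 6 = 66/6 = 11.
Check: 11·(3·11 − 1)/2 = 176. ✓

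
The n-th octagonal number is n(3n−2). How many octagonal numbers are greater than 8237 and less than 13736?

15

The n-th octagonal number is n(3n−2).
Smallest index with value > 8237: n = 53 (giving 8321).
Largest index with value < 13736: n = 67 (giving 13333).
Indices 53 through 67: 15 terms.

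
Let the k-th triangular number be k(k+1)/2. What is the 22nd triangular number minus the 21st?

Consecutive triangular numbers differ by n: T_{22} − T_{21} = 22.

22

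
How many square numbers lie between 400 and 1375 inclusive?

The n-th square number is n².
Smallest index with value ≥ 400: n = 20 (giving 400).
Largest index with value ≤ 1375: n = 37 (giving 1369).
Indices 20 through 37: 18 terms.

18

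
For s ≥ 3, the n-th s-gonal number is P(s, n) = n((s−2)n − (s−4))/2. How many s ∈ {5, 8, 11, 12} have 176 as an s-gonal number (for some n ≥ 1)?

s = 5: P(5, 11) = 176. ✓
s = 8: P(8, 8) = 176. ✓
s = 11: P(11, 6) = 141 and P(11, 7) = 196; 176 is not s-gonal.
s = 12: P(12, 6) = 156 and P(12, 7) = 217; 176 is not s-gonal.
Hits: s ∈ {5, 8} → 2.

2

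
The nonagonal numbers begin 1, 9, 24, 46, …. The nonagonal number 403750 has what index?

Set n(7n−5)/2 = 403750, giving 7n² − 5n − 807500 = 0.
The discriminant is 25 + 56·403750 = 22610025, and √22610025 = 4755.
So n = (5 + 4755) / 14 = 4760/14 = 340.
Check: 340·(7·340 − 5)/2 = 403750. ✓

340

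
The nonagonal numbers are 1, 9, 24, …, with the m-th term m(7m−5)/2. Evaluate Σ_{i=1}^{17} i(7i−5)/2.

5865

Σ i(7i−5)/2 = (7Σi² − 5Σi) / 2 over i = 1..17.
Σi = 153 and Σi² = 1785.
(7·1785 − 5·153) / 2 = 11730/2 = 5865.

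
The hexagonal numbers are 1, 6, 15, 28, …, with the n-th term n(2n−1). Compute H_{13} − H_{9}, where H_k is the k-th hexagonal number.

172

13·(2·13 − 1) = 325 and 9·(2·9 − 1) = 153.
Difference: 325 − 153 = 172.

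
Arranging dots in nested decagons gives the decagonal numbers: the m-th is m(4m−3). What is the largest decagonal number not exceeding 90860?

90751

Solve n(4n−3) ≤ 90860 for integer n.
n = 151 gives 90751 ≤ 90860, while n = 152 gives 91960 > 90860; so the answer is 90751.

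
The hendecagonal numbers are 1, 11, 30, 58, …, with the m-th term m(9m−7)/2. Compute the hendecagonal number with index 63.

The 63rd hendecagonal number is n(9n−7)/2 with n = 63.
63·(9·63 − 7)/2 = 63·560/2 = 63·280 = 17640.

17640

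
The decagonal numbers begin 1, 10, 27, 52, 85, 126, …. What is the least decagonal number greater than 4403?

4522

Solve n(4n−3) > 4403 for integer n.
The largest n with value ≤ 4403 is 33 (since 4257 ≤ 4403 < 4522), so the first above is n = 34, value 4522.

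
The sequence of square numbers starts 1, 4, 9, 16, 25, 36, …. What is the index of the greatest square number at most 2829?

Solve n² ≤ 2829 for integer n.
n = 53 gives 2809 ≤ 2829, while n = 54 gives 2916 > 2829; so the answer is index 53.

53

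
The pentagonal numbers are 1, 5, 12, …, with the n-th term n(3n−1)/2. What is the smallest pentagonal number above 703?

715

Solve n(3n−1)/2 > 703 for integer n.
The largest n with value ≤ 703 is 21 (since 651 ≤ 703 < 715), so the first above is n = 22, value 715.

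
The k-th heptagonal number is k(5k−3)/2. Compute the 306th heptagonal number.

233631

The 306th heptagonal number is n(5n−3)/2 with n = 306.
306·(5·306 − 3)/2 = 306·1527/2 = 233631.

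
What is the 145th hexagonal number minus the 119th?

145·(2·145 − 1) = 41905 and 119·(2·119 − 1) = 28203.
Difference: 41905 − 28203 = 13702.

13702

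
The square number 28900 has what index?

170

We need n² = 28900, so n = √28900 = 170.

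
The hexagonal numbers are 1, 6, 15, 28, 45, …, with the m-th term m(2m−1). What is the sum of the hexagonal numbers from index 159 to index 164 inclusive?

312053

Σ i(2i−1) = 2Σi² − Σi over i = 159..164.
Σi = 13530 − 12561 = 969 and Σi² = 1483790 − 1327279 = 156511.
2·156511 − 1·969 = 312053.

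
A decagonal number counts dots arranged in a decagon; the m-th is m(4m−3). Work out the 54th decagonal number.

The 54th decagonal number is n(4n−3) with n = 54.
54·(4·54 − 3) = 54·213 = 11502.

11502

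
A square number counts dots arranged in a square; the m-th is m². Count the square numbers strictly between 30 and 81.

The n-th square number is n².
Smallest index with value > 30: n = 6 (giving 36).
Largest index with value < 81: n = 8 (giving 64).
Indices 6 through 8: 3 terms.

3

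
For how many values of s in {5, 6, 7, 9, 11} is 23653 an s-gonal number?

s = 5: P(5, 125) = 23375 and P(5, 126) = 23751; 23653 is not s-gonal.
s = 6: P(6, 109) = 23653. ✓
s = 7: P(7, 97) = 23377 and P(7, 98) = 23863; 23653 is not s-gonal.
s = 9: P(9, 82) = 23329 and P(9, 83) = 23904; 23653 is not s-gonal.
s = 11: P(11, 72) = 23076 and P(11, 73) = 23725; 23653 is not s-gonal.
Hits: s ∈ {6} → 1.

1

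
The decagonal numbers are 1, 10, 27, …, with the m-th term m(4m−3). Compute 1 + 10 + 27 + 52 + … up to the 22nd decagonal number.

14421

Σ i(4i−3) = 4Σi² − 3Σi over i = 1..22.
Σi = 253 and Σi² = 3795.
4·3795 − 3·253 = 14421.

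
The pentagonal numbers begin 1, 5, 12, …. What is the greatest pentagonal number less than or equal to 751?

Solve n(3n−1)/2 ≤ 751 for integer n.
n = 22 gives 715 ≤ 751, while n = 23 gives 782 > 751; so the answer is 715.

715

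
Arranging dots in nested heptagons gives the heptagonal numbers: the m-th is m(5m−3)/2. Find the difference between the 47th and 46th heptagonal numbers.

231

Consecutive heptagonal numbers differ by 5n − 4: here 5·47 − 4 = 231.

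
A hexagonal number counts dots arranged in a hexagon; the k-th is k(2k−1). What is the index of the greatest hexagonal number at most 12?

Solve n(2n−1) ≤ 12 for integer n.
n = 2 gives 6 ≤ 12, while n = 3 gives 15 > 12; so the answer is index 2.

2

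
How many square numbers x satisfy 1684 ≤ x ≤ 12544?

The n-th square number is n².
Smallest index with value ≥ 1684: n = 42 (giving 1764).
Largest index with value ≤ 12544: n = 112 (giving 12544).
Indices 42 through 112: 71 terms.

71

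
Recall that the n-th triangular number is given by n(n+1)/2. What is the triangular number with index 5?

The 5th triangular number is n(n+1)/2 with n = 5.
5·6/2 = 30/2 = 15.

15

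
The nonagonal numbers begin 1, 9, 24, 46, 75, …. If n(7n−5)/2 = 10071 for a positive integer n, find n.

Set n(7n−5)/2 = 10071, giving 7n² − 5n − 20142 = 0.
The discriminant is 25 + 56·10071 = 564001, and √564001 = 751.
So n = (5 + 751) / 14 = 756/14 = 54.
Check: 54·(7·54 − 5)/2 = 10071. ✓

54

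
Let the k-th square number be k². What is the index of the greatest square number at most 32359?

179

Solve n² ≤ 32359 for integer n.
n = 179 gives 32041 ≤ 32359, while n = 180 gives 32400 > 32359; so the answer is index 179.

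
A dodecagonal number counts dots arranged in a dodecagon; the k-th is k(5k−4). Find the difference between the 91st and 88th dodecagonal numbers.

91·(5·91 − 4) = 41041 and 88·(5·88 − 4) = 38368.
Difference: 41041 − 38368 = 2673.

2673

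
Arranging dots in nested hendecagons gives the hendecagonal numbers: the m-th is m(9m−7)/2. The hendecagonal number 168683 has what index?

Set n(9n−7)/2 = 168683, giving 9n² − 7n − 337366 = 0.
The discriminant is 49 + 72·168683 = 12145225, and √12145225 = 3485.
So n = (7 + 3485) / 18 = 3492/18 = 194.
Check: 194·(9·194 − 7)/2 = 168683. ✓

194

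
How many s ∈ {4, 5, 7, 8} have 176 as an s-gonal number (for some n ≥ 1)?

2

s = 4: P(4, 13) = 169 and P(4, 14) = 196; 176 is not s-gonal.
s = 5: P(5, 11) = 176. ✓
s = 7: P(7, 8) = 148 and P(7, 9) = 189; 176 is not s-gonal.
s = 8: P(8, 8) = 176. ✓
Hits: s ∈ {5, 8} → 2.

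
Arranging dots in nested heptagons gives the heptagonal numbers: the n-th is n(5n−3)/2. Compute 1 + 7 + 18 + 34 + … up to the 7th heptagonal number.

308

Σ i(5i−3)/2 = (5Σi² − 3Σi) / 2 over i = 1..7.
Σi = 28 and Σi² = 140.
(5·140 − 3·28) / 2 = 616/2 = 308.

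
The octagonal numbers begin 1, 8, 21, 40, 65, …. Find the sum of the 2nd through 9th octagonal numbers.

Σ i(3i−2) = 3Σi² − 2Σi over i = 2..9.
Σi = 45 − 1 = 44 and Σi² = 285 − 1 = 284.
3·284 − 2·44 = 764.

764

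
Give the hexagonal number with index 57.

57·(2·57 − 1) = 57·113 = 6441.

6441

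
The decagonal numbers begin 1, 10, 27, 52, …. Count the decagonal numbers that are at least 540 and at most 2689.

15

The n-th decagonal number is n(4n−3).
Smallest index with value ≥ 540: n = 12 (giving 540).
Largest index with value ≤ 2689: n = 26 (giving 2626).
Indices 12 through 26: 15 terms.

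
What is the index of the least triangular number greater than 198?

20

Solve n(n+1)/2 > 198 for integer n.
The largest n with value ≤ 198 is 19 (since 190 ≤ 198 < 210), so the first above is n = 20, value 210.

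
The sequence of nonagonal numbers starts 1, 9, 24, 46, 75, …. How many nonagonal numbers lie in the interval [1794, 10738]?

33

The n-th nonagonal number is n(7n−5)/2.
Smallest index with value ≥ 1794: n = 23 (giving 1794).
Largest index with value ≤ 10738: n = 55 (giving 10450).
Indices 23 through 55: 33 terms.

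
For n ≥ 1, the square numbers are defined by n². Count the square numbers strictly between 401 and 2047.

25

The n-th square number is n².
Smallest index with value > 401: n = 21 (giving 441).
Largest index with value < 2047: n = 45 (giving 2025).
Indices 21 through 45: 25 terms.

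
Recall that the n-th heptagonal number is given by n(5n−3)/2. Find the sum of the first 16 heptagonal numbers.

Σ i(5i−3)/2 = (5Σi² − 3Σi) / 2 over i = 1..16.
Σi = 136 and Σi² = 1496.
(5·1496 − 3·136) / 2 = 7072/2 = 3536.

3536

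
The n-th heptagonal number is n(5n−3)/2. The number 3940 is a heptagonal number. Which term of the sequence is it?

Set n(5n−3)/2 = 3940, giving 5n² − 3n − 7880 = 0.
So n = (3 + 397) / 10 = 400/10 = 40.

40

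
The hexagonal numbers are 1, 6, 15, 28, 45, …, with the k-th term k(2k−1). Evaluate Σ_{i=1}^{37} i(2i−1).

Σ i(2i−1) = 2Σi² − Σi over i = 1..37.
Σi = 703 and Σi² = 17575.
2·17575 − 1·703 = 34447.

34447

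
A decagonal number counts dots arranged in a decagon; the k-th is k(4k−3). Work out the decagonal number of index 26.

2626

The 26th decagonal number is n(4n−3) with n = 26.
26·(4·26 − 3) = 26·101 = 2626.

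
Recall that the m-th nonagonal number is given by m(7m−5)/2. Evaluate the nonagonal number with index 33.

The 33rd nonagonal number is n(7n−5)/2 with n = 33.
33·(7·33 − 5)/2 = 33·226/2 = 33·113 = 3729.

3729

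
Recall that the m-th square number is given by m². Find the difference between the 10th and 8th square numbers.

10² = 100 and 8² = 64.
Difference: 100 − 64 = 36.

36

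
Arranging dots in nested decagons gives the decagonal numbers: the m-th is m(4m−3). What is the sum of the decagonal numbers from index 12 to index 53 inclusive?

198037

Σ i(4i−3) = 4Σi² − 3Σi over i = 12..53.
Σi = 1431 − 66 = 1365 and Σi² = 51039 − 506 = 50533.
4·50533 − 3·1365 = 198037.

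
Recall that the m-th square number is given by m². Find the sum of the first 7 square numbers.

140

Σ_{i=1}^{7} i² = 7·8·15/6 = 140.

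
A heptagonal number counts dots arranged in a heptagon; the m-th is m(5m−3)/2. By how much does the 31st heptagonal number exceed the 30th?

151

Consecutive heptagonal numbers differ by 5n − 4: here 5·31 − 4 = 151.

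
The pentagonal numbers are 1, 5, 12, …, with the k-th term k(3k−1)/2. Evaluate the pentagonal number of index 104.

16172

104·(3·104 − 1)/2 = 104·311/2 = 16172.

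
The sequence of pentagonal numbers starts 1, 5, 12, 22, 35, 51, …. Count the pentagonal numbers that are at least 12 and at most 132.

The n-th pentagonal number is n(3n−1)/2.
Smallest index with value ≥ 12: n = 3 (giving 12).
Largest index with value ≤ 132: n = 9 (giving 117).
Indices 3 through 9: 7 terms.

7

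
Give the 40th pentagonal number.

2380

The 40th pentagonal number is n(3n−1)/2 with n = 40.
40·(3·40 − 1)/2 = 40·119/2 = 2380.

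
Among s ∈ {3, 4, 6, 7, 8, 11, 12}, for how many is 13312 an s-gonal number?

s = 3: P(3, 162) = 13203 and P(3, 163) = 13366; 13312 is not s-gonal.
s = 4: P(4, 115) = 13225 and P(4, 116) = 13456; 13312 is not s-gonal.
s = 6: P(6, 81) = 13041 and P(6, 82) = 13366; 13312 is not s-gonal.
s = 7: P(7, 73) = 13213 and P(7, 74) = 13579; 13312 is not s-gonal.
s = 8: P(8, 66) = 12936 and P(8, 67) = 13333; 13312 is not s-gonal.
s = 11: P(11, 54) = 12933 and P(11, 55) = 13420; 13312 is not s-gonal.
s = 12: P(12, 52) = 13312. ✓
Hits: s ∈ {12} → 1.

1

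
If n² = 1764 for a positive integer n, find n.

42

We need n² = 1764, so n = √1764 = 42.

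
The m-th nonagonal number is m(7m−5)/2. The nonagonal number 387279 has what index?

333

Set n(7n−5)/2 = 387279, giving 7n² − 5n − 774558 = 0.
The discriminant is 25 + 56·387279 = 21687649, and √21687649 = 4657.
So n = (5 + 4657) / 14 = 4662/14 = 333.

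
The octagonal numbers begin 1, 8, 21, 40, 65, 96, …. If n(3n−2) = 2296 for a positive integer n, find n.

28

Set n(3n−2) = 2296, giving 3n² − 2n − 2296 = 0.
So n = (2 + 166) / 6 = 168/6 = 28.
Check: 28·(3·28 − 2) = 2296. ✓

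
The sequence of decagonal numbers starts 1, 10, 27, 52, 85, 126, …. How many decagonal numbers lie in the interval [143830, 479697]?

The n-th decagonal number is n(4n−3).
Smallest index with value ≥ 143830: n = 190 (giving 143830).
Largest index with value ≤ 479697: n = 346 (giving 477826).
Indices 190 through 346: 157 terms.

157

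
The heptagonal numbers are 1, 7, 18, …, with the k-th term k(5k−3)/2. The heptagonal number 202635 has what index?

285

Set n(5n−3)/2 = 202635, giving 5n² − 3n − 405270 = 0.
So n = (3 + 2847) / 10 = 2850/10 = 285.
Check: 285·(5·285 − 3)/2 = 202635. ✓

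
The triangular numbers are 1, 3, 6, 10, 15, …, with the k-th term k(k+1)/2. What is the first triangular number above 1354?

Solve n(n+1)/2 > 1354 for integer n.
The largest n with value ≤ 1354 is 51 (since 1326 ≤ 1354 < 1378), so the first above is n = 52, value 1378.

1378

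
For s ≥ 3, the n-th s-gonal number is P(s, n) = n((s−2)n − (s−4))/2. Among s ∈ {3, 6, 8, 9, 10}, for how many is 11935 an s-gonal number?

s = 3: P(3, 154) = 11935. ✓
s = 6: P(6, 77) = 11781 and P(6, 78) = 12090; 11935 is not s-gonal.
s = 8: P(8, 63) = 11781 and P(8, 64) = 12160; 11935 is not s-gonal.
s = 9: P(9, 58) = 11629 and P(9, 59) = 12036; 11935 is not s-gonal.
s = 10: P(10, 55) = 11935. ✓
Hits: s ∈ {3, 10} → 2.

2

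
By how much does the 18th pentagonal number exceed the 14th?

190

18·(3·18 − 1)/2 = 477 and 14·(3·14 − 1)/2 = 287.
Difference: 477 − 287 = 190.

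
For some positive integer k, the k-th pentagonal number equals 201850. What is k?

Set n(3n−1)/2 = 201850, giving 3n² − n − 403700 = 0.
The discriminant is 1 + 24·201850 = 4844401, and √4844401 = 2201.
So n = (1 + 2201) / 6 = 2202/6 = 367.

367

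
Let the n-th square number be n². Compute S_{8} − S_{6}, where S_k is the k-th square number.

28

8² = 64 and 6² = 36.
Difference: 64 − 36 = 28.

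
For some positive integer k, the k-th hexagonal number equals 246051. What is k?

Set n(2n−1) = 246051, giving 2n² − n − 246051 = 0.
The discriminant is 1 + 8·246051 = 1968409, and √1968409 = 1403.
So n = (1 + 1403) / 4 = 1404/4 = 351.
Check: 351·(2·351 − 1) = 246051. ✓

351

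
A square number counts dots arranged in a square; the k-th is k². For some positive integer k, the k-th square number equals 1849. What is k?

We need n² = 1849, so n = √1849 = 43.

43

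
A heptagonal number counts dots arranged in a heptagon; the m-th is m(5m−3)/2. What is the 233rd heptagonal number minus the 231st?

233·(5·233 − 3)/2 = 135373 and 231·(5·231 − 3)/2 = 133056.
Difference: 135373 − 133056 = 2317.

2317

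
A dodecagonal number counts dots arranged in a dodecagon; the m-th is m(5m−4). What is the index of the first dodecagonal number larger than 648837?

Solve n(5n−4) > 648837 for integer n.
The largest n with value ≤ 648837 is 360 (since 646560 ≤ 648837 < 650161), so the first above is n = 361, value 650161.

361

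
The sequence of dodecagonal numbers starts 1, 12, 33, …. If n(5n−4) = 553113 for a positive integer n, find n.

Set n(5n−4) = 553113, giving 5n² − 4n − 553113 = 0.
The discriminant is 16 + 20·553113 = 11062276, and √11062276 = 3326.
So n = (4 + 3326) / 10 = 3330/10 = 333.

333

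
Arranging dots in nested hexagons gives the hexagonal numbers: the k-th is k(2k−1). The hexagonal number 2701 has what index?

Set n(2n−1) = 2701, giving 2n² − n − 2701 = 0.
So n = (1 + 147) / 4 = 148/4 = 37.

37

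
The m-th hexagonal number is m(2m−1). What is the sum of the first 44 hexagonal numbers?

Σ i(2i−1) = 2Σi² − Σi over i = 1..44.
Σi = 990 and Σi² = 29370.
2·29370 − 1·990 = 57750.

57750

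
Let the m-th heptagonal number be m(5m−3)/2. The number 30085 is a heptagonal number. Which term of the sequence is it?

110

Set n(5n−3)/2 = 30085, giving 5n² − 3n − 60170 = 0.
The discriminant is 9 + 40·30085 = 1203409, and √1203409 = 1097.
So n = (3 + 1097) / 10 = 1100/10 = 110.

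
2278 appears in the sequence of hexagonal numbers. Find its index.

Set n(2n−1) = 2278, giving 2n² − n − 2278 = 0.
So n = (1 + 135) / 4 = 136/4 = 34.
Check: 34·(2·34 − 1) = 2278. ✓

34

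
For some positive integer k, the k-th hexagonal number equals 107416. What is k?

232

Set n(2n−1) = 107416, giving 2n² − n − 107416 = 0.
So n = (1 + 927) / 4 = 928/4 = 232.
Check: 232·(2·232 − 1) = 107416. ✓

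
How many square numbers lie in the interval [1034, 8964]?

62

The n-th square number is n².
Smallest index with value ≥ 1034: n = 33 (giving 1089).
Largest index with value ≤ 8964: n = 94 (giving 8836).
Indices 33 through 94: 62 terms.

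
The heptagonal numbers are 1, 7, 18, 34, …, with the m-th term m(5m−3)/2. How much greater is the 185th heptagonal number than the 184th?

Consecutive heptagonal numbers differ by 5n − 4: here 5·185 − 4 = 921.

921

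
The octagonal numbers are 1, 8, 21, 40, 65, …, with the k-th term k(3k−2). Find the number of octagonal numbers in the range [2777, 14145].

39

The n-th octagonal number is n(3n−2).
Smallest index with value ≥ 2777: n = 31 (giving 2821).
Largest index with value ≤ 14145: n = 69 (giving 14145).
Indices 31 through 69: 39 terms.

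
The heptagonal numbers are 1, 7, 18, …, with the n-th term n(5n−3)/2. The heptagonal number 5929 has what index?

49

Set n(5n−3)/2 = 5929, giving 5n² − 3n − 11858 = 0.
The discriminant is 9 + 40·5929 = 237169, and √237169 = 487.
So n = (3 + 487) / 10 = 490/10 = 49.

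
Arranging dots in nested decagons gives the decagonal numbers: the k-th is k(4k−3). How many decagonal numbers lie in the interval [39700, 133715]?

The n-th decagonal number is n(4n−3).
Smallest index with value ≥ 39700: n = 100 (giving 39700).
Largest index with value ≤ 133715: n = 183 (giving 133407).
Indices 100 through 183: 84 terms.

84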